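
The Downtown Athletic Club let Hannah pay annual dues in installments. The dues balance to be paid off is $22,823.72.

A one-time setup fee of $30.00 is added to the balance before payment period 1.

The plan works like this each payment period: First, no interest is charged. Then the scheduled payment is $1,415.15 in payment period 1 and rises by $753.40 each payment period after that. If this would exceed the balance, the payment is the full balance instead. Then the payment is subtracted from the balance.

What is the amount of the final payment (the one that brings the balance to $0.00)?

Payment period 1: $22,853.72 − $1,415.15 → $21,438.57
Payment period 2: $21,438.57 − $2,168.55 → $19,270.02
Payment period 3: $19,270.02 − $2,921.95 → $16,348.07
Payment period 4: $16,348.07 − $3,675.35 → $12,672.72
Payment period 5: $12,672.72 − $4,428.75 → $8,243.97
Payment period 6: $8,243.97 − $5,182.15 → $3,061.82
Payment period 7: $3,061.82 − $3,061.82 → $0.00

$3,061.82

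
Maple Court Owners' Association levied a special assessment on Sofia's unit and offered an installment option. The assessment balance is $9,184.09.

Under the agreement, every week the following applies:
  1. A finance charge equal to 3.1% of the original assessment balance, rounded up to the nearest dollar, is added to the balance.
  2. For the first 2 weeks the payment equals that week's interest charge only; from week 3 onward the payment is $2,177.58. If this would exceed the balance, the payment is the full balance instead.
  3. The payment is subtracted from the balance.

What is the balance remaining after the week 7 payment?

$0.00

Week 1: opening $9,184.09; interest $285.00 → $9,469.09; payment $285.00; balance $9,184.09
Week 2: opening $9,184.09; interest $285.00 → $9,469.09; payment $285.00; balance $9,184.09
Week 3: opening $9,184.09; interest $285.00 → $9,469.09; payment $2,177.58; balance $7,291.51
Week 4: opening $7,291.51; interest $285.00 → $7,576.51; payment $2,177.58; balance $5,398.93
Week 5: opening $5,398.93; interest $285.00 → $5,683.93; payment $2,177.58; balance $3,506.35
Week 6: opening $3,506.35; interest $285.00 → $3,791.35; payment $2,177.58; balance $1,613.77
Week 7: opening $1,613.77; interest $285.00 → $1,898.77; payment $1,898.77; balance $0.00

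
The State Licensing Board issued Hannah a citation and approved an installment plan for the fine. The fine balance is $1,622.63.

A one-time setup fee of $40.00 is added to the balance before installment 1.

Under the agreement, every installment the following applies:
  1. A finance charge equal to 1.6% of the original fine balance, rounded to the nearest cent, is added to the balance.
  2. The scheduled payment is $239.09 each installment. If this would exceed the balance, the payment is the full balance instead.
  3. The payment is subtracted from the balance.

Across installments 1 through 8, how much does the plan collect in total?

# | Opening | Interest | Payment | End bal
1 | $1,662.63 | $25.96 | $239.09 | $1,449.50
2 | $1,449.50 | $25.96 | $239.09 | $1,236.37
3 | $1,236.37 | $25.96 | $239.09 | $1,023.24
4 | $1,023.24 | $25.96 | $239.09 | $810.11
5 | $810.11 | $25.96 | $239.09 | $596.98
6 | $596.98 | $25.96 | $239.09 | $383.85
7 | $383.85 | $25.96 | $239.09 | $170.72
8 | $170.72 | $25.96 | $196.68 | $0.00
Total paid: $1,870.31

$1,870.31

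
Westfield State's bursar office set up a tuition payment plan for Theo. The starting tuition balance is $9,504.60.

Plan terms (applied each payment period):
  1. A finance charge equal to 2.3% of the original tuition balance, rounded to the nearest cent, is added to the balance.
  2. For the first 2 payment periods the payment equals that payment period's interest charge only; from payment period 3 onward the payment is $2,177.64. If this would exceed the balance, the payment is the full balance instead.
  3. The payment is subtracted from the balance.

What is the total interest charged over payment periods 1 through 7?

Payment period 1: $9,504.60 +$218.61 interest = $9,723.21; pay $218.61 → $9,504.60
Payment period 2: $9,504.60 +$218.61 interest = $9,723.21; pay $218.61 → $9,504.60
Payment period 3: $9,504.60 +$218.61 interest = $9,723.21; pay $2,177.64 → $7,545.57
Payment period 4: $7,545.57 +$218.61 interest = $7,764.18; pay $2,177.64 → $5,586.54
Payment period 5: $5,586.54 +$218.61 interest = $5,805.15; pay $2,177.64 → $3,627.51
Payment period 6: $3,627.51 +$218.61 interest = $3,846.12; pay $2,177.64 → $1,668.48
Payment period 7: $1,668.48 +$218.61 interest = $1,887.09; pay $1,887.09 → $0.00
Total interest: $218.61 + $218.61 + $218.61 + $218.61 + $218.61 + $218.61 + $218.61 = $1,530.27

$1,530.27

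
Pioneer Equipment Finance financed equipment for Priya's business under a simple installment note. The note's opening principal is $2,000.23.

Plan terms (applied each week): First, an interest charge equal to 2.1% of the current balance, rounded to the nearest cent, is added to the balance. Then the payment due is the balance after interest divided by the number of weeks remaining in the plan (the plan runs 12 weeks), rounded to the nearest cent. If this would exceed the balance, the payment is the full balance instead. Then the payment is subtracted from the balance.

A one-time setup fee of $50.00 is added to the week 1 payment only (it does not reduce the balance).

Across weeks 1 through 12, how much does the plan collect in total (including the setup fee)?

$2,345.42

# | Opening | Interest | Payment | Fee | End bal
1 | $2,000.23 | $42.00 | $170.19 | $50.00 | $1,872.04
2 | $1,872.04 | $39.31 | $173.76 | — | $1,737.59
3 | $1,737.59 | $36.49 | $177.41 | — | $1,596.67
4 | $1,596.67 | $33.53 | $181.13 | — | $1,449.07
5 | $1,449.07 | $30.43 | $184.94 | — | $1,294.56
6 | $1,294.56 | $27.19 | $188.82 | — | $1,132.93
7 | $1,132.93 | $23.79 | $192.79 | — | $963.93
8 | $963.93 | $20.24 | $196.83 | — | $787.34
9 | $787.34 | $16.53 | $200.97 | — | $602.90
10 | $602.90 | $12.66 | $205.19 | — | $410.37
11 | $410.37 | $8.62 | $209.50 | — | $209.49
12 | $209.49 | $4.40 | $213.89 | — | $0.00
Total paid: $2,345.42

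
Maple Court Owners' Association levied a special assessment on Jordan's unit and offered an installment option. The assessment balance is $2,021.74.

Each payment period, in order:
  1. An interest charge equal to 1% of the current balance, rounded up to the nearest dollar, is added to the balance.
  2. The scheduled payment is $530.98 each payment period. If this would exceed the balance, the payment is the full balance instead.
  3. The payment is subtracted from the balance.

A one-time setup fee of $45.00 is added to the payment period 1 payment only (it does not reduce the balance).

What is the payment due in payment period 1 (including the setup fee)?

$575.98

# | Opening | Interest | Payment | Fee | End bal
1 | $2,021.74 | $21.00 | $530.98 | $45.00 | $1,511.76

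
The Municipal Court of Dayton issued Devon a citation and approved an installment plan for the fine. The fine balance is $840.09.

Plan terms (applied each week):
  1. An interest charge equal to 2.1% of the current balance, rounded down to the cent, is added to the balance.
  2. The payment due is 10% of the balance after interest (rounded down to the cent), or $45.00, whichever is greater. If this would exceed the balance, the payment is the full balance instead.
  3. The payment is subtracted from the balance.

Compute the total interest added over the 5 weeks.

$74.99

Week 1: opening $840.09; interest $17.64 → $857.73; payment $85.77; balance $771.96
Week 2: opening $771.96; interest $16.21 → $788.17; payment $78.81; balance $709.36
Week 3: opening $709.36; interest $14.89 → $724.25; payment $72.42; balance $651.83
Week 4: opening $651.83; interest $13.68 → $665.51; payment $66.55; balance $598.96
Week 5: opening $598.96; interest $12.57 → $611.53; payment $61.15; balance $550.38
Total interest: $17.64 + $16.21 + $14.89 + $13.68 + $12.57 = $74.99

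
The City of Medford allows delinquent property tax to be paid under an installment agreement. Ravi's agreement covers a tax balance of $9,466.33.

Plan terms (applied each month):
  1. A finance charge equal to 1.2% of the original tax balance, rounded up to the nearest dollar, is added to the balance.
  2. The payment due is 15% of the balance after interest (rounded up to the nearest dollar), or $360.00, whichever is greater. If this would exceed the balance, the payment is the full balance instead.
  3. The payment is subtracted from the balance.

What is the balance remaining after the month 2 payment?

$7,017.33

# | Opening | Interest | Payment | End bal
1 | $9,466.33 | $114.00 | $1,438.00 | $8,142.33
2 | $8,142.33 | $114.00 | $1,239.00 | $7,017.33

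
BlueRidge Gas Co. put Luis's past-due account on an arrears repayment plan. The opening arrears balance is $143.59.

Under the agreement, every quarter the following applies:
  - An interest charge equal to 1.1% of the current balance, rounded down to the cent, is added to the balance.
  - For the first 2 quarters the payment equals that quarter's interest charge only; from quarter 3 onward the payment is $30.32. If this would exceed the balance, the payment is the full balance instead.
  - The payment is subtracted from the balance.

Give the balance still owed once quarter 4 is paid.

$85.78

# | Opening | Interest | Payment | End bal
1 | $143.59 | $1.57 | $1.57 | $143.59
2 | $143.59 | $1.57 | $1.57 | $143.59
3 | $143.59 | $1.57 | $30.32 | $114.84
4 | $114.84 | $1.26 | $30.32 | $85.78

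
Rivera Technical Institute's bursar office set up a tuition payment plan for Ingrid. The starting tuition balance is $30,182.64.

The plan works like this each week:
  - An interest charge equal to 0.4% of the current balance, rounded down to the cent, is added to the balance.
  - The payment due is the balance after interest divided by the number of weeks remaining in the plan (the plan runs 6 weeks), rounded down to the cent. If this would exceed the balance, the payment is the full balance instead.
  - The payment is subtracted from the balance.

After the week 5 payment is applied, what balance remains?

$5,131.86

Week 1: $30,182.64 +$120.73 interest = $30,303.37; pay $5,050.56 → $25,252.81
Week 2: $25,252.81 +$101.01 interest = $25,353.82; pay $5,070.76 → $20,283.06
Week 3: $20,283.06 +$81.13 interest = $20,364.19; pay $5,091.04 → $15,273.15
Week 4: $15,273.15 +$61.09 interest = $15,334.24; pay $5,111.41 → $10,222.83
Week 5: $10,222.83 +$40.89 interest = $10,263.72; pay $5,131.86 → $5,131.86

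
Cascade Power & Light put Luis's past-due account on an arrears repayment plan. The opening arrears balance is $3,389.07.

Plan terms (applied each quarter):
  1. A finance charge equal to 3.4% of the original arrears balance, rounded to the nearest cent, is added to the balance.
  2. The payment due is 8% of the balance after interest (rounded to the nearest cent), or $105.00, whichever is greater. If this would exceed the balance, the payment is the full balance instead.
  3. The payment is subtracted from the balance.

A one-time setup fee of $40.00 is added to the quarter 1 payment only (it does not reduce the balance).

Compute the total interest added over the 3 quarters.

Quarter 1: opening $3,389.07; interest $115.23 → $3,504.30; payment $280.34 (+ $40.00 fee); balance $3,223.96
Quarter 2: opening $3,223.96; interest $115.23 → $3,339.19; payment $267.14; balance $3,072.05
Quarter 3: opening $3,072.05; interest $115.23 → $3,187.28; payment $254.98; balance $2,932.30
Total interest: $115.23 + $115.23 + $115.23 = $345.69

$345.69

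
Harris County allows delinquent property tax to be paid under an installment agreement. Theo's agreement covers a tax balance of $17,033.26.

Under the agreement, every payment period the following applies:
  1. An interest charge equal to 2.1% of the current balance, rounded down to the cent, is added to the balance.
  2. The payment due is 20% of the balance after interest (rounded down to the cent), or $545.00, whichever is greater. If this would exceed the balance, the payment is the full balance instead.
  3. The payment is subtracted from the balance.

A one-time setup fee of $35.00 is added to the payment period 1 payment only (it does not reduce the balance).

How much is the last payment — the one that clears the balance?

Payment period 1: opening $17,033.26; interest $357.69 → $17,390.95; payment $3,478.19 (+ $35.00 fee); balance $13,912.76
Payment period 2: opening $13,912.76; interest $292.16 → $14,204.92; payment $2,840.98; balance $11,363.94
Payment period 3: opening $11,363.94; interest $238.64 → $11,602.58; payment $2,320.51; balance $9,282.07
Payment period 4: opening $9,282.07; interest $194.92 → $9,476.99; payment $1,895.39; balance $7,581.60
Payment period 5: opening $7,581.60; interest $159.21 → $7,740.81; payment $1,548.16; balance $6,192.65
Payment period 6: opening $6,192.65; interest $130.04 → $6,322.69; payment $1,264.53; balance $5,058.16
Payment period 7: opening $5,058.16; interest $106.22 → $5,164.38; payment $1,032.87; balance $4,131.51
Payment period 8: opening $4,131.51; interest $86.76 → $4,218.27; payment $843.65; balance $3,374.62
Payment period 9: opening $3,374.62; interest $70.86 → $3,445.48; payment $689.09; balance $2,756.39
Payment period 10: opening $2,756.39; interest $57.88 → $2,814.27; payment $562.85; balance $2,251.42
Payment period 11: opening $2,251.42; interest $47.27 → $2,298.69; payment $545.00; balance $1,753.69
Payment period 12: opening $1,753.69; interest $36.82 → $1,790.51; payment $545.00; balance $1,245.51
Payment period 13: opening $1,245.51; interest $26.15 → $1,271.66; payment $545.00; balance $726.66
Payment period 14: opening $726.66; interest $15.25 → $741.91; payment $545.00; balance $196.91
Payment period 15: opening $196.91; interest $4.13 → $201.04; payment $201.04; balance $0.00

$201.04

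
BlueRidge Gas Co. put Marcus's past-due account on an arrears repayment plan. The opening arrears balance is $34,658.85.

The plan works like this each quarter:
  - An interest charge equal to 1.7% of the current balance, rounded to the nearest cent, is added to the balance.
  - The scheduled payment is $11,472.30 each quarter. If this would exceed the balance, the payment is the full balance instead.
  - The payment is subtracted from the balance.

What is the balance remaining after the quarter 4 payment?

Quarter 1: $34,658.85 +$589.20 interest = $35,248.05; pay $11,472.30 → $23,775.75
Quarter 2: $23,775.75 +$404.19 interest = $24,179.94; pay $11,472.30 → $12,707.64
Quarter 3: $12,707.64 +$216.03 interest = $12,923.67; pay $11,472.30 → $1,451.37
Quarter 4: $1,451.37 +$24.67 interest = $1,476.04; pay $1,476.04 → $0.00

$0.00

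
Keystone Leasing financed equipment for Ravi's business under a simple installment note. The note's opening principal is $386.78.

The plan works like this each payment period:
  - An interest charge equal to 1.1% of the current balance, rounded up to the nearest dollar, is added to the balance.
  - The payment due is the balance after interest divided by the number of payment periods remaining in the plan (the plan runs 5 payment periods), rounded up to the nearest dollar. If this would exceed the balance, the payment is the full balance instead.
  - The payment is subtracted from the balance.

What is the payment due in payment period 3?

Payment period 1: opening $386.78; interest $5.00 → $391.78; payment $79.00; balance $312.78
Payment period 2: opening $312.78; interest $4.00 → $316.78; payment $80.00; balance $236.78
Payment period 3: opening $236.78; interest $3.00 → $239.78; payment $80.00; balance $159.78

$80.00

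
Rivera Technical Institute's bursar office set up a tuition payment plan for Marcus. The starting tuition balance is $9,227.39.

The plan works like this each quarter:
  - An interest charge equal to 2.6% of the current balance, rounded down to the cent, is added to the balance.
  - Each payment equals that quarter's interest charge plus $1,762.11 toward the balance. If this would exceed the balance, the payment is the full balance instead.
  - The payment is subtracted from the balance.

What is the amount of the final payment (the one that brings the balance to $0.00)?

Quarter 1: opening $9,227.39; interest $239.91 → $9,467.30; payment $2,002.02; balance $7,465.28
Quarter 2: opening $7,465.28; interest $194.09 → $7,659.37; payment $1,956.20; balance $5,703.17
Quarter 3: opening $5,703.17; interest $148.28 → $5,851.45; payment $1,910.39; balance $3,941.06
Quarter 4: opening $3,941.06; interest $102.46 → $4,043.52; payment $1,864.57; balance $2,178.95
Quarter 5: opening $2,178.95; interest $56.65 → $2,235.60; payment $1,818.76; balance $416.84
Quarter 6: opening $416.84; interest $10.83 → $427.67; payment $427.67; balance $0.00

$427.67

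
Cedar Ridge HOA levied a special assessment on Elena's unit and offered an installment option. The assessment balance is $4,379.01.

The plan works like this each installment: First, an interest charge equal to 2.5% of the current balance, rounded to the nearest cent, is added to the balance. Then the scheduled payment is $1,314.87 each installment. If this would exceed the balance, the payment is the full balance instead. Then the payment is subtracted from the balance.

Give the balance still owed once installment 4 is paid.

$0.00

Installment 1: opening $4,379.01; interest $109.48 → $4,488.49; payment $1,314.87; balance $3,173.62
Installment 2: opening $3,173.62; interest $79.34 → $3,252.96; payment $1,314.87; balance $1,938.09
Installment 3: opening $1,938.09; interest $48.45 → $1,986.54; payment $1,314.87; balance $671.67
Installment 4: opening $671.67; interest $16.79 → $688.46; payment $688.46; balance $0.00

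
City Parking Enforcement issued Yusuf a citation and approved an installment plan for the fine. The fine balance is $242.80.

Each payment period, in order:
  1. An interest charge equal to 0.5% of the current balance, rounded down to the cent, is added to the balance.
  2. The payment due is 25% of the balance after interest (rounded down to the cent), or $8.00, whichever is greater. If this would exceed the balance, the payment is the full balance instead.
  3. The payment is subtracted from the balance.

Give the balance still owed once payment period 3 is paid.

$103.97

Payment period 1: opening $242.80; interest $1.21 → $244.01; payment $61.00; balance $183.01
Payment period 2: opening $183.01; interest $0.91 → $183.92; payment $45.98; balance $137.94
Payment period 3: opening $137.94; interest $0.68 → $138.62; payment $34.65; balance $103.97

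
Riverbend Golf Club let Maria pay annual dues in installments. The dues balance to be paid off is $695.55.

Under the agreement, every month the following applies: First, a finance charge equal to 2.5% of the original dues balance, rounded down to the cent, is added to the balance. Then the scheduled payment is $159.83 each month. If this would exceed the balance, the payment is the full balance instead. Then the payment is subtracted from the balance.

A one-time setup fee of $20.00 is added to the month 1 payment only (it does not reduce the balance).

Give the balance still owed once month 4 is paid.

Month 1: opening $695.55; interest $17.38 → $712.93; payment $159.83 (+ $20.00 fee); balance $553.10
Month 2: opening $553.10; interest $17.38 → $570.48; payment $159.83; balance $410.65
Month 3: opening $410.65; interest $17.38 → $428.03; payment $159.83; balance $268.20
Month 4: opening $268.20; interest $17.38 → $285.58; payment $159.83; balance $125.75

$125.75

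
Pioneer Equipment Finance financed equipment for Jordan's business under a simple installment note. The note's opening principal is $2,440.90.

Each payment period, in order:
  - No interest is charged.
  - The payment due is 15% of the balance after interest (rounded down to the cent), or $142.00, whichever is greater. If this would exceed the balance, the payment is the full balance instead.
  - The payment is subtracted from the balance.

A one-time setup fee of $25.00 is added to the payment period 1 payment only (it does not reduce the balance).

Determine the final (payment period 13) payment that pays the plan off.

# | Opening | Payment | Fee | End bal
1 | $2,440.90 | $366.13 | $25.00 | $2,074.77
2 | $2,074.77 | $311.21 | — | $1,763.56
3 | $1,763.56 | $264.53 | — | $1,499.03
4 | $1,499.03 | $224.85 | — | $1,274.18
5 | $1,274.18 | $191.12 | — | $1,083.06
6 | $1,083.06 | $162.45 | — | $920.61
7 | $920.61 | $142.00 | — | $778.61
8 | $778.61 | $142.00 | — | $636.61
9 | $636.61 | $142.00 | — | $494.61
10 | $494.61 | $142.00 | — | $352.61
11 | $352.61 | $142.00 | — | $210.61
12 | $210.61 | $142.00 | — | $68.61
13 | $68.61 | $68.61 | — | $0.00

$68.61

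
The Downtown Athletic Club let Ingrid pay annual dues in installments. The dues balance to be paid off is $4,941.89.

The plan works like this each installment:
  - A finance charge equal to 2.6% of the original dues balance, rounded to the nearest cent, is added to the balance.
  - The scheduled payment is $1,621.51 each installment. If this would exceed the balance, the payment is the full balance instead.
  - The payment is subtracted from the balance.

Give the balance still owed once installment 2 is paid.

$1,955.85

Installment 1: opening $4,941.89; interest $128.49 → $5,070.38; payment $1,621.51; balance $3,448.87
Installment 2: opening $3,448.87; interest $128.49 → $3,577.36; payment $1,621.51; balance $1,955.85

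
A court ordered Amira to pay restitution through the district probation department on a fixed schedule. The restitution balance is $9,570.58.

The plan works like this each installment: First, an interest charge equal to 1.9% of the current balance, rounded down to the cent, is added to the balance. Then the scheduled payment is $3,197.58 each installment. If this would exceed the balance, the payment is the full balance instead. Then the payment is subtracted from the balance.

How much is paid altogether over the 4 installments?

# | Opening | Interest | Payment | End bal
1 | $9,570.58 | $181.84 | $3,197.58 | $6,554.84
2 | $6,554.84 | $124.54 | $3,197.58 | $3,481.80
3 | $3,481.80 | $66.15 | $3,197.58 | $350.37
4 | $350.37 | $6.65 | $357.02 | $0.00
Total paid: $9,949.76

$9,949.76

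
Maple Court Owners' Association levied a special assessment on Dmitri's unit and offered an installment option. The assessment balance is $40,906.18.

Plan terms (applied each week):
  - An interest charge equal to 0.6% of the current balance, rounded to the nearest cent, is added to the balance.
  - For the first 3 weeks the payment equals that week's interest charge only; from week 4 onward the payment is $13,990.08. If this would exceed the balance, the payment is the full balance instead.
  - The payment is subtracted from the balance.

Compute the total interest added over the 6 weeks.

Week 1: opening $40,906.18; interest $245.44 → $41,151.62; payment $245.44; balance $40,906.18
Week 2: opening $40,906.18; interest $245.44 → $41,151.62; payment $245.44; balance $40,906.18
Week 3: opening $40,906.18; interest $245.44 → $41,151.62; payment $245.44; balance $40,906.18
Week 4: opening $40,906.18; interest $245.44 → $41,151.62; payment $13,990.08; balance $27,161.54
Week 5: opening $27,161.54; interest $162.97 → $27,324.51; payment $13,990.08; balance $13,334.43
Week 6: opening $13,334.43; interest $80.01 → $13,414.44; payment $13,414.44; balance $0.00
Total interest: $245.44 + $245.44 + $245.44 + $245.44 + $162.97 + $80.01 = $1,224.74

$1,224.74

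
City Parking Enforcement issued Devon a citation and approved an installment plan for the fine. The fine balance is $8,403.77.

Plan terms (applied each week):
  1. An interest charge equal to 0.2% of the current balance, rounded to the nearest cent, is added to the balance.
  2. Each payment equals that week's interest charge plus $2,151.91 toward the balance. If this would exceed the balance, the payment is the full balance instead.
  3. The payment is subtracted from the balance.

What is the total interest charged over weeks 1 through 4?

$41.41

Week 1: opening $8,403.77; interest $16.81 → $8,420.58; payment $2,168.72; balance $6,251.86
Week 2: opening $6,251.86; interest $12.50 → $6,264.36; payment $2,164.41; balance $4,099.95
Week 3: opening $4,099.95; interest $8.20 → $4,108.15; payment $2,160.11; balance $1,948.04
Week 4: opening $1,948.04; interest $3.90 → $1,951.94; payment $1,951.94; balance $0.00
Total interest: $16.81 + $12.50 + $8.20 + $3.90 = $41.41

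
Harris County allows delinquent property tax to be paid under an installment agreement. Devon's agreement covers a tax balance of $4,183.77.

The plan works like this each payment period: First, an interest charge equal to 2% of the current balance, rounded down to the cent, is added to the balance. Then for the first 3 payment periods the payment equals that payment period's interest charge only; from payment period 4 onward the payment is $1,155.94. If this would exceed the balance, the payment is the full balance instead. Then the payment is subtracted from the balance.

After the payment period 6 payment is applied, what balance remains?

Payment period 1: opening $4,183.77; interest $83.67 → $4,267.44; payment $83.67; balance $4,183.77
Payment period 2: opening $4,183.77; interest $83.67 → $4,267.44; payment $83.67; balance $4,183.77
Payment period 3: opening $4,183.77; interest $83.67 → $4,267.44; payment $83.67; balance $4,183.77
Payment period 4: opening $4,183.77; interest $83.67 → $4,267.44; payment $1,155.94; balance $3,111.50
Payment period 5: opening $3,111.50; interest $62.23 → $3,173.73; payment $1,155.94; balance $2,017.79
Payment period 6: opening $2,017.79; interest $40.35 → $2,058.14; payment $1,155.94; balance $902.20

$902.20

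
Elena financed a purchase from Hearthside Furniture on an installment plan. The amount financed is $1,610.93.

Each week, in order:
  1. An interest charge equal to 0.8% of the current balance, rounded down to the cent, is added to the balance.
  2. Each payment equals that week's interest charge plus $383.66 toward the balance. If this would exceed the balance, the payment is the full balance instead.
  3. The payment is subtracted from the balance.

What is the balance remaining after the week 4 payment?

# | Opening | Interest | Payment | End bal
1 | $1,610.93 | $12.88 | $396.54 | $1,227.27
2 | $1,227.27 | $9.81 | $393.47 | $843.61
3 | $843.61 | $6.74 | $390.40 | $459.95
4 | $459.95 | $3.67 | $387.33 | $76.29

$76.29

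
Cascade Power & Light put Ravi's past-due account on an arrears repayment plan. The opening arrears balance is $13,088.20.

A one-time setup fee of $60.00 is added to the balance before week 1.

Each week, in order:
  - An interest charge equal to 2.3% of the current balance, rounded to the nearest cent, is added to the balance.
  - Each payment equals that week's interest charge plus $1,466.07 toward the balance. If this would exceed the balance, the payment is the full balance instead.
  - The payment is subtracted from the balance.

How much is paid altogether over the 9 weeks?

Week 1: opening $13,148.20; interest $302.41 → $13,450.61; payment $1,768.48; balance $11,682.13
Week 2: opening $11,682.13; interest $268.69 → $11,950.82; payment $1,734.76; balance $10,216.06
Week 3: opening $10,216.06; interest $234.97 → $10,451.03; payment $1,701.04; balance $8,749.99
Week 4: opening $8,749.99; interest $201.25 → $8,951.24; payment $1,667.32; balance $7,283.92
Week 5: opening $7,283.92; interest $167.53 → $7,451.45; payment $1,633.60; balance $5,817.85
Week 6: opening $5,817.85; interest $133.81 → $5,951.66; payment $1,599.88; balance $4,351.78
Week 7: opening $4,351.78; interest $100.09 → $4,451.87; payment $1,566.16; balance $2,885.71
Week 8: opening $2,885.71; interest $66.37 → $2,952.08; payment $1,532.44; balance $1,419.64
Week 9: opening $1,419.64; interest $32.65 → $1,452.29; payment $1,452.29; balance $0.00
Total paid: $14,655.97

$14,655.97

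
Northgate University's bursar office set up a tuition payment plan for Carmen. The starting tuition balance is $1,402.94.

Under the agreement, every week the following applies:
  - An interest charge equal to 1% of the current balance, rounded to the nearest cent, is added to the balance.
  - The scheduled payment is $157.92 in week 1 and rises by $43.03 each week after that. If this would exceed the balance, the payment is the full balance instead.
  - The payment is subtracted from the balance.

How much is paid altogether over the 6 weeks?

# | Opening | Interest | Payment | End bal
1 | $1,402.94 | $14.03 | $157.92 | $1,259.05
2 | $1,259.05 | $12.59 | $200.95 | $1,070.69
3 | $1,070.69 | $10.71 | $243.98 | $837.42
4 | $837.42 | $8.37 | $287.01 | $558.78
5 | $558.78 | $5.59 | $330.04 | $234.33
6 | $234.33 | $2.34 | $236.67 | $0.00
Total paid: $1,456.57

$1,456.57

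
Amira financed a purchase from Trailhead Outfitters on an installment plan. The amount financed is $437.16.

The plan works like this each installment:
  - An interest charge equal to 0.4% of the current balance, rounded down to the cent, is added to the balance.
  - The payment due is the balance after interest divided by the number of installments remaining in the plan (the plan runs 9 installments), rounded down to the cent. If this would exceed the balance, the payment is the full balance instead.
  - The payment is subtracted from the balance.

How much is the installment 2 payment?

$48.96

Installment 1: opening $437.16; interest $1.74 → $438.90; payment $48.76; balance $390.14
Installment 2: opening $390.14; interest $1.56 → $391.70; payment $48.96; balance $342.74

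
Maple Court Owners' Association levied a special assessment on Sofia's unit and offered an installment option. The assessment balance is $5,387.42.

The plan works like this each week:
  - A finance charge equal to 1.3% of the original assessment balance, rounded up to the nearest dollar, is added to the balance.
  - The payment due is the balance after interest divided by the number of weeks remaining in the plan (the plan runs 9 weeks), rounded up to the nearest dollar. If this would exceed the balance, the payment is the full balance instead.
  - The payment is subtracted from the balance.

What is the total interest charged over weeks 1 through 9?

$639.00

Week 1: $5,387.42 +$71.00 interest = $5,458.42; pay $607.00 → $4,851.42
Week 2: $4,851.42 +$71.00 interest = $4,922.42; pay $616.00 → $4,306.42
Week 3: $4,306.42 +$71.00 interest = $4,377.42; pay $626.00 → $3,751.42
Week 4: $3,751.42 +$71.00 interest = $3,822.42; pay $638.00 → $3,184.42
Week 5: $3,184.42 +$71.00 interest = $3,255.42; pay $652.00 → $2,603.42
Week 6: $2,603.42 +$71.00 interest = $2,674.42; pay $669.00 → $2,005.42
Week 7: $2,005.42 +$71.00 interest = $2,076.42; pay $693.00 → $1,383.42
Week 8: $1,383.42 +$71.00 interest = $1,454.42; pay $728.00 → $726.42
Week 9: $726.42 +$71.00 interest = $797.42; pay $797.42 → $0.00
Total interest: $71.00 + $71.00 + $71.00 + $71.00 + $71.00 + $71.00 + $71.00 + $71.00 + $71.00 = $639.00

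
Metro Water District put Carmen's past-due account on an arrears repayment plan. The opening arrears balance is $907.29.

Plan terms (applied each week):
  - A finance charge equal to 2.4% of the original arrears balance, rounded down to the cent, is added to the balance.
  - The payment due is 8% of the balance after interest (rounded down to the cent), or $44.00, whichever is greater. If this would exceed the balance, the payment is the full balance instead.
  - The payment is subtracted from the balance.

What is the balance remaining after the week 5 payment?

$683.34

# | Opening | Interest | Payment | End bal
1 | $907.29 | $21.77 | $74.32 | $854.74
2 | $854.74 | $21.77 | $70.12 | $806.39
3 | $806.39 | $21.77 | $66.25 | $761.91
4 | $761.91 | $21.77 | $62.69 | $720.99
5 | $720.99 | $21.77 | $59.42 | $683.34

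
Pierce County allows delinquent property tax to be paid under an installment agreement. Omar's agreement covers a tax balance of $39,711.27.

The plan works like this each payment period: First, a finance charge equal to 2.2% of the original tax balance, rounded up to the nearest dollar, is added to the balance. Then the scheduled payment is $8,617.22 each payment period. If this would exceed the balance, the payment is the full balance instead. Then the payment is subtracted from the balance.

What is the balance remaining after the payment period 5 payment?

Payment period 1: opening $39,711.27; interest $874.00 → $40,585.27; payment $8,617.22; balance $31,968.05
Payment period 2: opening $31,968.05; interest $874.00 → $32,842.05; payment $8,617.22; balance $24,224.83
Payment period 3: opening $24,224.83; interest $874.00 → $25,098.83; payment $8,617.22; balance $16,481.61
Payment period 4: opening $16,481.61; interest $874.00 → $17,355.61; payment $8,617.22; balance $8,738.39
Payment period 5: opening $8,738.39; interest $874.00 → $9,612.39; payment $8,617.22; balance $995.17

$995.17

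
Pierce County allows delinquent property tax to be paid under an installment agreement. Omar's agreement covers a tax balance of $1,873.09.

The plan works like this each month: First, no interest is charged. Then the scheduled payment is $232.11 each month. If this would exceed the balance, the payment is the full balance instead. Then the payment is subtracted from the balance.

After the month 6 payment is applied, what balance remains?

Month 1: $1,873.09 − $232.11 → $1,640.98
Month 2: $1,640.98 − $232.11 → $1,408.87
Month 3: $1,408.87 − $232.11 → $1,176.76
Month 4: $1,176.76 − $232.11 → $944.65
Month 5: $944.65 − $232.11 → $712.54
Month 6: $712.54 − $232.11 → $480.43

$480.43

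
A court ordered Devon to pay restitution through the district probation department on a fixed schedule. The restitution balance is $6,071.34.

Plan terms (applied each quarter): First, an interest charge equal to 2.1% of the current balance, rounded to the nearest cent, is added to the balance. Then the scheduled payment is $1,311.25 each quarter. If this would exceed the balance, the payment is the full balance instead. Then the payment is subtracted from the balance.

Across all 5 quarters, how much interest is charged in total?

Quarter 1: $6,071.34 +$127.50 interest = $6,198.84; pay $1,311.25 → $4,887.59
Quarter 2: $4,887.59 +$102.64 interest = $4,990.23; pay $1,311.25 → $3,678.98
Quarter 3: $3,678.98 +$77.26 interest = $3,756.24; pay $1,311.25 → $2,444.99
Quarter 4: $2,444.99 +$51.34 interest = $2,496.33; pay $1,311.25 → $1,185.08
Quarter 5: $1,185.08 +$24.89 interest = $1,209.97; pay $1,209.97 → $0.00
Total interest: $127.50 + $102.64 + $77.26 + $51.34 + $24.89 = $383.63

$383.63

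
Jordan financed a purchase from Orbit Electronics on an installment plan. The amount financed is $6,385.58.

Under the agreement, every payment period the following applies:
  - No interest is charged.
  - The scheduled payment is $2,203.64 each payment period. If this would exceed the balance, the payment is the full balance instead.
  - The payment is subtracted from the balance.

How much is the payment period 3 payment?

$1,978.30

Payment period 1: opening $6,385.58; payment $2,203.64; balance $4,181.94
Payment period 2: opening $4,181.94; payment $2,203.64; balance $1,978.30
Payment period 3: opening $1,978.30; payment $1,978.30; balance $0.00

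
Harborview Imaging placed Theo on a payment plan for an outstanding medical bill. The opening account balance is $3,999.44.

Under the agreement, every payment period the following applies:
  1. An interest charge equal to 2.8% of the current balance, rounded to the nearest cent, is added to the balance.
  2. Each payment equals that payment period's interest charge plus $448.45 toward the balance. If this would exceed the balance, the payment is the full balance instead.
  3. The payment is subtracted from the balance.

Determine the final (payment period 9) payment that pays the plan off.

# | Opening | Interest | Payment | End bal
1 | $3,999.44 | $111.98 | $560.43 | $3,550.99
2 | $3,550.99 | $99.43 | $547.88 | $3,102.54
3 | $3,102.54 | $86.87 | $535.32 | $2,654.09
4 | $2,654.09 | $74.31 | $522.76 | $2,205.64
5 | $2,205.64 | $61.76 | $510.21 | $1,757.19
6 | $1,757.19 | $49.20 | $497.65 | $1,308.74
7 | $1,308.74 | $36.64 | $485.09 | $860.29
8 | $860.29 | $24.09 | $472.54 | $411.84
9 | $411.84 | $11.53 | $423.37 | $0.00

$423.37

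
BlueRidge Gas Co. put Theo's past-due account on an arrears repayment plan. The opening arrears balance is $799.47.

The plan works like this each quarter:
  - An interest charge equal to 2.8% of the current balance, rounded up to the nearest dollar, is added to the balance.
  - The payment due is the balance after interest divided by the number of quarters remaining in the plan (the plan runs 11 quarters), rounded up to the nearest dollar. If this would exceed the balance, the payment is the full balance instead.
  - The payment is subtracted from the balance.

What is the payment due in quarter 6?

# | Opening | Interest | Payment | End bal
1 | $799.47 | $23.00 | $75.00 | $747.47
2 | $747.47 | $21.00 | $77.00 | $691.47
3 | $691.47 | $20.00 | $80.00 | $631.47
4 | $631.47 | $18.00 | $82.00 | $567.47
5 | $567.47 | $16.00 | $84.00 | $499.47
6 | $499.47 | $14.00 | $86.00 | $427.47

$86.00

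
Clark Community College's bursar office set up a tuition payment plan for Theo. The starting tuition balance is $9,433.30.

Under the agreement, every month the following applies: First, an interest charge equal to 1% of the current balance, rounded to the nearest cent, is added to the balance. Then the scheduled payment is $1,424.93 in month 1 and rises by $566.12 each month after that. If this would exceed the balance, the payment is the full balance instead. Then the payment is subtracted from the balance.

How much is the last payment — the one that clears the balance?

Month 1: opening $9,433.30; interest $94.33 → $9,527.63; payment $1,424.93; balance $8,102.70
Month 2: opening $8,102.70; interest $81.03 → $8,183.73; payment $1,991.05; balance $6,192.68
Month 3: opening $6,192.68; interest $61.93 → $6,254.61; payment $2,557.17; balance $3,697.44
Month 4: opening $3,697.44; interest $36.97 → $3,734.41; payment $3,123.29; balance $611.12
Month 5: opening $611.12; interest $6.11 → $617.23; payment $617.23; balance $0.00

$617.23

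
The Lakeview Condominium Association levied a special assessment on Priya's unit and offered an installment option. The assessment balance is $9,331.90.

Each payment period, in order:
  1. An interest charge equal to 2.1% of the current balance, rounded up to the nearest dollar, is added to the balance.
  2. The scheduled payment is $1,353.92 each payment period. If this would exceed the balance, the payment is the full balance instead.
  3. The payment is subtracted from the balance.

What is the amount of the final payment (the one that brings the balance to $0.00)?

# | Opening | Interest | Payment | End bal
1 | $9,331.90 | $196.00 | $1,353.92 | $8,173.98
2 | $8,173.98 | $172.00 | $1,353.92 | $6,992.06
3 | $6,992.06 | $147.00 | $1,353.92 | $5,785.14
4 | $5,785.14 | $122.00 | $1,353.92 | $4,553.22
5 | $4,553.22 | $96.00 | $1,353.92 | $3,295.30
6 | $3,295.30 | $70.00 | $1,353.92 | $2,011.38
7 | $2,011.38 | $43.00 | $1,353.92 | $700.46
8 | $700.46 | $15.00 | $715.46 | $0.00

$715.46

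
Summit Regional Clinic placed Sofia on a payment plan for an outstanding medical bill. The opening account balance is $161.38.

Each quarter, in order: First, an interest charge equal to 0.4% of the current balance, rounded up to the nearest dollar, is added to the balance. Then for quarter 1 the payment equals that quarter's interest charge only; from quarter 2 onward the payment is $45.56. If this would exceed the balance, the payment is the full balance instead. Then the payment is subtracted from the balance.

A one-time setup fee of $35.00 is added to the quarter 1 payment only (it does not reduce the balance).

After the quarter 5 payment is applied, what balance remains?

Quarter 1: opening $161.38; interest $1.00 → $162.38; payment $1.00 (+ $35.00 fee); balance $161.38
Quarter 2: opening $161.38; interest $1.00 → $162.38; payment $45.56; balance $116.82
Quarter 3: opening $116.82; interest $1.00 → $117.82; payment $45.56; balance $72.26
Quarter 4: opening $72.26; interest $1.00 → $73.26; payment $45.56; balance $27.70
Quarter 5: opening $27.70; interest $1.00 → $28.70; payment $28.70; balance $0.00

$0.00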